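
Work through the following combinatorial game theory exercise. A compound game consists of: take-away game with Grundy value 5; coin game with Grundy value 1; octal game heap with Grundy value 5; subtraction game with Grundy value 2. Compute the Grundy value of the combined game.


By the Sprague-Grundy theorem, the Grundy value of a sum of games is the XOR of individual Grundy values.
take-away game: Grundy value = 5. Running XOR: 0 XOR 5 = 5
coin game: Grundy value = 1. Running XOR: 5 XOR 1 = 4
octal game heap: Grundy value = 5. Running XOR: 4 XOR 5 = 1
subtraction game: Grundy value = 2. Running XOR: 1 XOR 2 = 3
The combined Grundy value is 3.

3


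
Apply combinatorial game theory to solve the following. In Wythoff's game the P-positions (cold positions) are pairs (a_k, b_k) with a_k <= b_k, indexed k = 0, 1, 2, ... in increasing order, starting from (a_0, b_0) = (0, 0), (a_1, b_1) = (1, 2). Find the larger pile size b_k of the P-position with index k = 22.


By Wythoff's theorem, a_k = floor(k * phi) and b_k = floor(k * phi^2) = a_k + k, where phi = (1 + sqrt(5))/2 is the golden ratio.
phi = (1 + sqrt(5))/2 = 1.618034
phi^2 = phi + 1 = 2.618034
k = 22
k * phi^2 = 22 * 2.618034 = 57.596748
b_22 = floor(k * phi^2) = 57 (check: a_22 + k = 35 + 22 = 57)

57


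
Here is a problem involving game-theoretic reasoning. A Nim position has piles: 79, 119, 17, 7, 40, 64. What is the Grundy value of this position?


We need the XOR (exclusive or) of all pile sizes.
After XOR-ing pile 1 (size 79): 0 XOR 79 = 79
After XOR-ing pile 2 (size 119): 79 XOR 119 = 56
After XOR-ing pile 3 (size 17): 56 XOR 17 = 41
After XOR-ing pile 4 (size 7): 41 XOR 7 = 46
After XOR-ing pile 5 (size 40): 46 XOR 40 = 6
After XOR-ing pile 6 (size 64): 6 XOR 64 = 70
The Nim-value of this position is 70.

70


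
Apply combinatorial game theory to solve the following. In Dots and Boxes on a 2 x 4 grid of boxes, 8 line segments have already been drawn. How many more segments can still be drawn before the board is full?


Grid: 2 x 4 boxes, i.e. 3 rows and 5 columns of dots.
Horizontal edges: (rows + 1) * cols = 3 * 4 = 12
Vertical edges: rows * (cols + 1) = 2 * 5 = 10
Total edges: 12 + 10 = 22
Edges drawn: 8
Remaining: 22 - 8 = 14

14


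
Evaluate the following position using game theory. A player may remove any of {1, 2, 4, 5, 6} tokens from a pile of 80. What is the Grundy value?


The subtraction set is S = {1, 2, 4, 5, 6}.
G(k) = mex{ G(k - s) : s in S, s <= k }. We compute iteratively: G(0) = 0.
G(1) = mex({0}) = 1
G(2) = mex({0, 1}) = 2
G(3) = mex({1, 2}) = 0
G(4) = mex({0, 2}) = 1
G(5) = mex({0, 1}) = 2
G(6) = mex({0, 1, 2}) = 3
G(7) = mex({0, 1, 2, 3}) = 4
G(8) = mex({0, 1, 2, 3, 4}) = 5
G(9) = mex({0, 1, 2, 4, 5}) = 3
G(10) = mex({1, 2, 3, 5}) = 0
G(11) = mex({0, 2, 3, 4}) = 1
G(12) = mex({0, 1, 3, 4, 5}) = 2
G(13) = mex({1, 2, 3, 4, 5}) = 0
G(14) = mex({0, 2, 3, 5}) = 1
G(15) = mex({0, 1, 3}) = 2
Observe that G(10)..G(15) = 0, 1, 2, 0, 1, 2 repeats G(0)..G(5) = 0, 1, 2, 0, 1, 2.
For k >= max(S) = 6, G(k) is determined by the previous 6 values G(k-6)..G(k-1); a window of 6 consecutive values has recurred shifted by 10, so by induction G(k + 10) = G(k) for all k >= 0: the sequence is periodic from the start with period 10.
One period: G(0..9) = 0, 1, 2, 0, 1, 2, 3, 4, 5, 3.
80 mod 10 = 0, so G(80) = G(0) = 0.

0


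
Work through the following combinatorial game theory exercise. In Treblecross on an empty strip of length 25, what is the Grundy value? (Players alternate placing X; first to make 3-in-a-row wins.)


Treblecross: place X on empty cells; 3-in-a-row wins.
Playing within two cells of an existing X lets the opponent win at once, so sensible play treats the cells i-2..i+2 around each X as dead. The player left with no safe cell loses, so this is a normal-play take-away game on strips of safe cells.
Placing X at cell i (0-indexed) of a strip of k safe cells leaves independent strips of sizes max(0, i-2) and max(0, k-i-3). Hence G(k) = mex{ G(max(0,i-2)) XOR G(max(0,k-i-3)) : 0 <= i < k }, with G(0) = 0.
G(1): splits (0,0):0^0=0 -> mex({0}) = 1
G(2): splits (0,0):0^0=0 -> mex({0}) = 1
G(3): splits (0,0):0^0=0 -> mex({0}) = 1
G(4): splits (0,1):0^1=1 (0,0):0^0=0 -> mex({0, 1}) = 2
G(5): splits (0,2):0^1=1 (0,1):0^1=1 (0,0):0^0=0 -> mex({0, 1}) = 2
G(6) = mex({1}) = 0
G(7) = mex({0, 1, 2}) = 3
G(8) = mex({0, 1, 2}) = 3
G(9) = mex({0, 2}) = 1
G(10) = mex({0, 2, 3}) = 1
G(11) = mex({0, 3}) = 1
G(12) = mex({1, 3}) = 0
G(13) = mex({0, 1, 2, 3}) = 4
G(14) = mex({0, 1, 2}) = 3
G(15) = mex({0, 1, 2}) = 3
G(16) = mex({0, 1, 2, 4}) = 3
G(17) = mex({0, 1, 3, 4}) = 2
G(18) = mex({0, 1, 3, 4}) = 2
G(19) = mex({0, 1, 3, 5}) = 2
G(20) = mex({0, 1, 2, 3, 5}) = 4
G(21) = mex({0, 1, 2, 3, 5}) = 4
G(22) = mex({1, 2, 6}) = 0
G(23) = mex({0, 1, 2, 3, 4, 6}) = 5
G(24) = mex({0, 1, 2, 3, 4}) = 5
G(25) = mex({0, 1, 3, 4, 7}) = 2
Therefore G(25) = 2.

2


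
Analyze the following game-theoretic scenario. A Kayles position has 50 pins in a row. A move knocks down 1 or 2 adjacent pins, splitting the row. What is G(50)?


Kayles: a move removes 1 or 2 adjacent pins from a contiguous row.
Removing pins from a row of k leaves two independent rows (a, b) with a + b = k - 1 (one pin) or a + b = k - 2 (two pins); an end removal gives a = 0.
By Sprague-Grundy, G(k) = mex{ G(a) XOR G(b) } over all these splits. G(0) = 0.
G(1): splits (0,0):0^0=0 -> mex({0}) = 1
G(2): splits (0,1):0^1=1 (0,0):0^0=0 -> mex({0, 1}) = 2
G(3): splits (0,2):0^2=2 (1,1):1^1=0 (0,1):0^1=1 -> mex({0, 1, 2}) = 3
G(4): splits (0,3):0^3=3 (1,2):1^2=3 (0,2):0^2=2 (1,1):1^1=0 -> mex({0, 2, 3}) = 1
G(5): splits (0,4):0^1=1 (1,3):1^3=2 (2,2):2^2=0 (0,3):0^3=3 (1,2):1^2=3 -> mex({0, 1, 2, 3}) = 4
G(6) = mex({0, 1, 2, 4}) = 3
G(7) = mex({0, 1, 3, 4, 5}) = 2
G(8) = mex({0, 2, 3, 5, 6}) = 1
G(9) = mex({0, 1, 2, 3, 6, 7}) = 4
G(10) = mex({0, 1, 3, 4, 5, 7}) = 2
G(11) = mex({0, 1, 2, 3, 4, 5}) = 6
G(12) = mex({0, 1, 2, 3, 5, 6, 7}) = 4
G(13) = mex({0, 2, 3, 4, 6, 7}) = 1
G(14) = mex({0, 1, 4, 5, 6, 7}) = 2
G(15) = mex({0, 1, 2, 3, 4, 5, 6}) = 7
G(16) = mex({0, 2, 3, 5, 6, 7}) = 1
G(17) = mex({0, 1, 2, 3, 5, 6, 7}) = 4
G(18) = mex({0, 1, 2, 4, 5, 6}) = 3
G(19) = mex({0, 1, 3, 4, 5, 7}) = 2
G(20) = mex({0, 2, 3, 4, 5, 6, 7}) = 1
G(21) = mex({0, 1, 2, 3, 5, 6, 7}) = 4
G(22) = mex({0, 1, 2, 3, 4, 5, 7}) = 6
G(23) = mex({0, 1, 2, 3, 4, 5, 6}) = 7
G(24) = mex({0, 1, 2, 3, 5, 6, 7}) = 4
G(25) = mex({0, 2, 3, 4, 6, 7}) = 1
G(26) = mex({0, 1, 3, 4, 5, 6, 7}) = 2
G(27) = mex({0, 1, 2, 3, 4, 5, 6, 7}) = 8
G(28) = mex({0, 1, 2, 3, 4, 6, 7, 8}) = 5
G(29) = mex({0, 1, 2, 3, 5, 6, 7, 8, 9}) = 4
G(30) = mex({0, 1, 2, 3, 4, 5, 6, 9, 10}) = 7
G(31) = mex({0, 1, 3, 4, 5, 7, 10, 11}) = 2
G(32) = mex({0, 2, 3, 4, 5, 6, 7, 9, 11}) = 1
G(33) = mex({0, 1, 2, 3, 4, 5, 6, 7, 9, 12}) = 8
G(34) = mex({0, 1, 2, 3, 4, 5, 7, 8, 11, 12}) = 6
G(35) = mex({0, 1, 2, 3, 4, 5, 6, 8, 9, 10, 11}) = 7
G(36) = mex({0, 1, 2, 3, 5, 6, 7, 9, 10}) = 4
G(37) = mex({0, 2, 3, 4, 6, 7, 9, 10, 11, 12}) = 1
G(38) = mex({0, 1, 3, 4, 5, 6, 7, 9, 10, 11, 12}) = 2
G(39) = mex({0, 1, 2, 4, 5, 6, 7, 9, 10, 12, 14}) = 3
G(40) = mex({0, 2, 3, 4, 6, 7, 11, 12, 14}) = 1
G(41) = mex({0, 1, 2, 3, 5, 6, 7, 9, 10, 11, 12}) = 4
G(42) = mex({0, 1, 2, 3, 4, 5, 6, 9, 10}) = 7
G(43) = mex({0, 1, 3, 4, 5, 7, 9, 10, 12, 15}) = 2
G(44) = mex({0, 2, 3, 4, 5, 6, 7, 9, 10, 12, 15}) = 1
G(45) = mex({0, 1, 2, 3, 4, 5, 6, 7, 9, 10, 12, 14}) = 8
G(46) = mex({0, 1, 3, 4, 5, 7, 8, 11, 12, 14}) = 2
G(47) = mex({0, 1, 2, 3, 4, 5, 6, 8, 9, 10, 11, 12}) = 7
G(48) = mex({0, 1, 2, 3, 5, 6, 7, 9, 10}) = 4
G(49) = mex({0, 2, 3, 4, 6, 7, 9, 10, 11, 12, 15}) = 1
G(50) = mex({0, 1, 4, 5, 6, 7, 9, 11, 12, 14, 15}) = 2
Therefore G(50) = 2.

2


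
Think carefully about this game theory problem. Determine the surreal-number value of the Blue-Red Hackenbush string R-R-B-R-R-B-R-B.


Edges (from ground): R-R-B-R-R-B-R-B
By Berlekamp's sign-expansion rule, a Blue-Red Hackenbush stalk has the value of the surreal number whose sign sequence is the edge sequence with B -> + and R -> -.
Sign sequence: --+--+-+
Trace the sign expansion in the surreal number tree, starting from 0:
Edge 1: R (sign -) -> bounds (-inf, 0), value = -1
Edge 2: R (sign -) -> bounds (-inf, -1), value = -2
Edge 3: B (sign +) -> bounds (-2, -1), value = -3/2
Edge 4: R (sign -) -> bounds (-2, -3/2), value = -7/4
Edge 5: R (sign -) -> bounds (-2, -7/4), value = -15/8
Edge 6: B (sign +) -> bounds (-15/8, -7/4), value = -29/16
Edge 7: R (sign -) -> bounds (-15/8, -29/16), value = -59/32
Edge 8: B (sign +) -> bounds (-59/32, -29/16), value = -117/64
Game value = -117/64

-117/64


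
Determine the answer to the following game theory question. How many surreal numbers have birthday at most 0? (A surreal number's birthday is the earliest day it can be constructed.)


Day 0: {|} = 0 is born. Count = 1.
Day n: the number of surreal numbers born by day n is 2^(n+1) - 1.
By day 0: 2^1 - 1 = 1
By day 0: 1 surreal numbers.

1


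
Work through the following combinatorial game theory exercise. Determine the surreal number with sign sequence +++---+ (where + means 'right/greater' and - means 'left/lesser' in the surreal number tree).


Sign expansion: +++---+
Rule: track bounds (lo, hi), initially (-inf, +inf). On '+', the current value becomes lo and we move to the simplest number in (value, hi): value + 1 if hi = +inf, otherwise the midpoint (value + hi)/2. On '-', the current value becomes hi and we move to value - 1 if lo = -inf, otherwise the midpoint (lo + value)/2.
Start at 0.
Step 1: sign = +, move right. Bounds: (0, +inf). Value = 1
Step 2: sign = +, move right. Bounds: (1, +inf). Value = 2
Step 3: sign = +, move right. Bounds: (2, +inf). Value = 3
Step 4: sign = -, move left. Bounds: (2, 3). Value = 5/2
Step 5: sign = -, move left. Bounds: (2, 5/2). Value = 9/4
Step 6: sign = -, move left. Bounds: (2, 9/4). Value = 17/8
Step 7: sign = +, move right. Bounds: (17/8, 9/4). Value = 35/16
The surreal number with sign expansion +++---+ is 35/16.

35/16


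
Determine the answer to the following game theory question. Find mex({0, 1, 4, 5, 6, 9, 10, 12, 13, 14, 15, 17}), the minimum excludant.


Set = {0, 1, 4, 5, 6, 9, 10, 12, 13, 14, 15, 17}
0 is in the set.
1 is in the set.
2 is NOT in the set. This is the mex.
mex = 2

2


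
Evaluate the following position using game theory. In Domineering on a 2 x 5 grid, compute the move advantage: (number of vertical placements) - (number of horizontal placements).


Board is 2 x 5 (rows x cols).
Left (vertical) placements: (rows-1) * cols = 1 * 5 = 5
Right (horizontal) placements: rows * (cols-1) = 2 * 4 = 8
Advantage = Left - Right = 5 - 8 = -3

-3


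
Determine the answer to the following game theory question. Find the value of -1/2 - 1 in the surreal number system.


x = -1/2, y = 1
Converting to common denominator: 2
x = -1/2, y = 2/2
x - y = -1/2 - 1 = -3/2

-3/2


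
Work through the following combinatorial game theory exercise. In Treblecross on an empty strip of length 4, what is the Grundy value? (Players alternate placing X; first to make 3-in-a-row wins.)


Treblecross: place X on empty cells; 3-in-a-row wins.
Playing within two cells of an existing X lets the opponent win at once, so sensible play treats the cells i-2..i+2 around each X as dead. The player left with no safe cell loses, so this is a normal-play take-away game on strips of safe cells.
Placing X at cell i (0-indexed) of a strip of k safe cells leaves independent strips of sizes max(0, i-2) and max(0, k-i-3). Hence G(k) = mex{ G(max(0,i-2)) XOR G(max(0,k-i-3)) : 0 <= i < k }, with G(0) = 0.
G(1): splits (0,0):0^0=0 -> mex({0}) = 1
G(2): splits (0,0):0^0=0 -> mex({0}) = 1
G(3): splits (0,0):0^0=0 -> mex({0}) = 1
G(4): splits (0,1):0^1=1 (0,0):0^0=0 -> mex({0, 1}) = 2
Therefore G(4) = 2.

2


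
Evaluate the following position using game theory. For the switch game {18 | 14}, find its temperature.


The game is {18 | 14}, a switch {a | b} with numbers a > b.
Cooling {a | b} by t gives {a - t | b + t}, which stops being hot when a - t = b + t, i.e. at t = (a - b)/2. So the temperature of a switch is (a - b)/2.
Temperature = (Left option - Right option) / 2
= (18 - (14)) / 2
= 4 / 2
= 2

2


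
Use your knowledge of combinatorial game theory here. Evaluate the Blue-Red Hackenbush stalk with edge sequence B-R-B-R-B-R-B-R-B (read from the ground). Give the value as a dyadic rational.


Edges (from ground): B-R-B-R-B-R-B-R-B
By Berlekamp's sign-expansion rule, a Blue-Red Hackenbush stalk has the value of the surreal number whose sign sequence is the edge sequence with B -> + and R -> -.
Sign sequence: +-+-+-+-+
Trace the sign expansion in the surreal number tree, starting from 0:
Edge 1: B (sign +) -> bounds (0, +inf), value = 1
Edge 2: R (sign -) -> bounds (0, 1), value = 1/2
Edge 3: B (sign +) -> bounds (1/2, 1), value = 3/4
Edge 4: R (sign -) -> bounds (1/2, 3/4), value = 5/8
Edge 5: B (sign +) -> bounds (5/8, 3/4), value = 11/16
Edge 6: R (sign -) -> bounds (5/8, 11/16), value = 21/32
Edge 7: B (sign +) -> bounds (21/32, 11/16), value = 43/64
Edge 8: R (sign -) -> bounds (21/32, 43/64), value = 85/128
Edge 9: B (sign +) -> bounds (85/128, 43/64), value = 171/256
Game value = 171/256

171/256


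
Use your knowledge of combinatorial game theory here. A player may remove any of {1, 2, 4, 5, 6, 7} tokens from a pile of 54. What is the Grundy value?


The subtraction set is S = {1, 2, 4, 5, 6, 7}.
G(k) = mex{ G(k - s) : s in S, s <= k }. We compute iteratively: G(0) = 0.
G(1) = mex({0}) = 1
G(2) = mex({0, 1}) = 2
G(3) = mex({1, 2}) = 0
G(4) = mex({0, 2}) = 1
G(5) = mex({0, 1}) = 2
G(6) = mex({0, 1, 2}) = 3
G(7) = mex({0, 1, 2, 3}) = 4
G(8) = mex({0, 1, 2, 3, 4}) = 5
G(9) = mex({0, 1, 2, 4, 5}) = 3
G(10) = mex({0, 1, 2, 3, 5}) = 4
G(11) = mex({1, 2, 3, 4}) = 0
G(12) = mex({0, 2, 3, 4, 5}) = 1
G(13) = mex({0, 1, 3, 4, 5}) = 2
G(14) = mex({1, 2, 3, 4, 5}) = 0
G(15) = mex({0, 2, 3, 4, 5}) = 1
G(16) = mex({0, 1, 3, 4}) = 2
G(17) = mex({0, 1, 2, 4}) = 3
Observe that G(11)..G(17) = 0, 1, 2, 0, 1, 2, 3 repeats G(0)..G(6) = 0, 1, 2, 0, 1, 2, 3.
For k >= max(S) = 7, G(k) is determined by the previous 7 values G(k-7)..G(k-1); a window of 7 consecutive values has recurred shifted by 11, so by induction G(k + 11) = G(k) for all k >= 0: the sequence is periodic from the start with period 11.
One period: G(0..10) = 0, 1, 2, 0, 1, 2, 3, 4, 5, 3, 4.
54 mod 11 = 10, so G(54) = G(10) = 4.

4


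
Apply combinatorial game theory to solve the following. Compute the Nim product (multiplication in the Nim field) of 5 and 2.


Nim multiplication is bilinear over XOR: (u XOR v) * w = (u*w) XOR (v*w).
So we split each operand into its bit components and XOR the pairwise Nim products.
5 = 1 + 4 (as XOR of powers of 2).
2 = 2 (as XOR of powers of 2).
Using the standard Nim-product table on single bits:
  2*2 = 3,   2*4 = 8,   2*8 = 12,
  4*4 = 6,   4*8 = 11,  8*8 = 13,
and  1*x = x (identity), k*l = l*k (commutative).
Pairwise Nim products:
  1 * 2 = 2
  4 * 2 = 8
XOR them: 2 XOR 8 = 10.
Result: 5 * 2 = 10 (in Nim).

10


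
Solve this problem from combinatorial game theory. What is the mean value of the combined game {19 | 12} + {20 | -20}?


G1 = {19 | 12}, G2 = {20 | -20}
Each is a switch {a | b} with numbers a > b; its mean value is (a + b)/2, and mean value is additive over game sums: m(G1 + G2) = m(G1) + m(G2).
Mean of G1 = (19 + (12))/2 = 31/2 = 31/2
Mean of G2 = (20 + (-20))/2 = 0/2 = 0
Mean of G1 + G2 = 31/2 + 0 = 31/2

31/2


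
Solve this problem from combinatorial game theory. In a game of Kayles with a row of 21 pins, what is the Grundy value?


Kayles: a move removes 1 or 2 adjacent pins from a contiguous row.
Removing pins from a row of k leaves two independent rows (a, b) with a + b = k - 1 (one pin) or a + b = k - 2 (two pins); an end removal gives a = 0.
By Sprague-Grundy, G(k) = mex{ G(a) XOR G(b) } over all these splits. G(0) = 0.
G(1): splits (0,0):0^0=0 -> mex({0}) = 1
G(2): splits (0,1):0^1=1 (0,0):0^0=0 -> mex({0, 1}) = 2
G(3): splits (0,2):0^2=2 (1,1):1^1=0 (0,1):0^1=1 -> mex({0, 1, 2}) = 3
G(4): splits (0,3):0^3=3 (1,2):1^2=3 (0,2):0^2=2 (1,1):1^1=0 -> mex({0, 2, 3}) = 1
G(5): splits (0,4):0^1=1 (1,3):1^3=2 (2,2):2^2=0 (0,3):0^3=3 (1,2):1^2=3 -> mex({0, 1, 2, 3}) = 4
G(6) = mex({0, 1, 2, 4}) = 3
G(7) = mex({0, 1, 3, 4, 5}) = 2
G(8) = mex({0, 2, 3, 5, 6}) = 1
G(9) = mex({0, 1, 2, 3, 6, 7}) = 4
G(10) = mex({0, 1, 3, 4, 5, 7}) = 2
G(11) = mex({0, 1, 2, 3, 4, 5}) = 6
G(12) = mex({0, 1, 2, 3, 5, 6, 7}) = 4
G(13) = mex({0, 2, 3, 4, 6, 7}) = 1
G(14) = mex({0, 1, 4, 5, 6, 7}) = 2
G(15) = mex({0, 1, 2, 3, 4, 5, 6}) = 7
G(16) = mex({0, 2, 3, 5, 6, 7}) = 1
G(17) = mex({0, 1, 2, 3, 5, 6, 7}) = 4
G(18) = mex({0, 1, 2, 4, 5, 6}) = 3
G(19) = mex({0, 1, 3, 4, 5, 7}) = 2
G(20) = mex({0, 2, 3, 4, 5, 6, 7}) = 1
G(21) = mex({0, 1, 2, 3, 5, 6, 7}) = 4
Therefore G(21) = 4.

4


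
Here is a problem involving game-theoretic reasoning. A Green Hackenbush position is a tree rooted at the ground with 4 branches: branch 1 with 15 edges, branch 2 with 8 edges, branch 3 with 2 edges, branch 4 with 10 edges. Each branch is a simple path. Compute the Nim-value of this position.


The tree has 4 branches from the ground vertex.
In Green Hackenbush, the Nim-value of a simple path of length k is k.
Branch 1: length 15, Nim-value = 15
Branch 2: length 8, Nim-value = 8
Branch 3: length 2, Nim-value = 2
Branch 4: length 10, Nim-value = 10
Total Nim-value = XOR of all branch values:
0 XOR 15 = 15
15 XOR 8 = 7
7 XOR 2 = 5
5 XOR 10 = 15
Nim-value of the tree = 15

15


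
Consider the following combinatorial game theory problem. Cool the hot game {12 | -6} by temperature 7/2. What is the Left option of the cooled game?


Original game: {12 | -6} (a switch {a | b} with a > b).
Cooling by t (for t below the temperature (a - b)/2 = 9) taxes each move by t: {a | b} cooled by t is {a - t | b + t}.
Cooling amount: t = 7/2
Cooled Left option: 12 - 7/2 = 17/2
Cooled Right option: -6 + 7/2 = -5/2
Cooled game: {17/2 | -5/2}
Left option = 17/2

17/2


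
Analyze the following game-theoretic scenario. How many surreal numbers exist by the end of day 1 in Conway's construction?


Day 0: {|} = 0 is born. Count = 1.
Day n: the number of surreal numbers born by day n is 2^(n+1) - 1.
By day 0: 2^1 - 1 = 1
By day 1: 2^2 - 1 = 3
By day 1: 3 surreal numbers.

3


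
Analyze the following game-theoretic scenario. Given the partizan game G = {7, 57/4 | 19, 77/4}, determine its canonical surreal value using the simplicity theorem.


Left options: {7, 57/4}, max = 57/4
Right options: {19, 77/4}, min = 19
All options are numbers and max(Left) < min(Right), so by the simplicity theorem the value is the simplest (earliest-born) number strictly between 57/4 and 19.
Integers 15 through 18 all lie strictly between 57/4 and 19.
Among integers, the simplest (lowest birthday = smallest |n|; 0 is born on day 0, +-n on day n) is 15.
No non-integer in the interval can be simpler: if x is a non-integer in the interval, then floor(x) or ceil(x) also lies in the interval (the interval contains an integer), and both are proper prefixes of x's sign expansion, i.e. born earlier. So the game value is 15.
Game value = 15

15


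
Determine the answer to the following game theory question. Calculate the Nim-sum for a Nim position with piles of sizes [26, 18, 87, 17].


We need the XOR (exclusive or) of all pile sizes.
After XOR-ing pile 1 (size 26): 0 XOR 26 = 26
After XOR-ing pile 2 (size 18): 26 XOR 18 = 8
After XOR-ing pile 3 (size 87): 8 XOR 87 = 95
After XOR-ing pile 4 (size 17): 95 XOR 17 = 78
The Nim-value of this position is 78.

78


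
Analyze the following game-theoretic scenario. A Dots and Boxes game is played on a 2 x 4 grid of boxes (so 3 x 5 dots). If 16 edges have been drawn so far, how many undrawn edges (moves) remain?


Grid: 2 x 4 boxes, i.e. 3 rows and 5 columns of dots.
Horizontal edges: (rows + 1) * cols = 3 * 4 = 12
Vertical edges: rows * (cols + 1) = 2 * 5 = 10
Total edges: 12 + 10 = 22
Edges drawn: 16
Remaining: 22 - 16 = 6

6


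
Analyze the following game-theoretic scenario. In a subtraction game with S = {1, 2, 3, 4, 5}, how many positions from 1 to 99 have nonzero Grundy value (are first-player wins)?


Subtraction set S = {1, 2, 3, 4, 5}, so G(n) = n mod 6.
G(n) = 0 when n is a multiple of 6.
Multiples of 6 in [1, 99]: 16
N-positions (nonzero Grundy) = 99 - 16 = 83

83


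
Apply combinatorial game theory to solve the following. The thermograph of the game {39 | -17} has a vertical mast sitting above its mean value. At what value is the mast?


Game = {39 | -17}, a switch {a | b} with numbers a > b.
Its thermograph has left wall a - t and right wall b + t, which meet at t = (a - b)/2, where both equal (a + b)/2. So the mast (mean value) is at (a + b)/2.
Mean = (39 + (-17))/2 = 22/2 = 11

11


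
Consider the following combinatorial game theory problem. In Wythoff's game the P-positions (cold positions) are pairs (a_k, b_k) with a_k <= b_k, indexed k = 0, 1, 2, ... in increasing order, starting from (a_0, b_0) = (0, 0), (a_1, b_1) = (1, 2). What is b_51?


By Wythoff's theorem, a_k = floor(k * phi) and b_k = floor(k * phi^2) = a_k + k, where phi = (1 + sqrt(5))/2 is the golden ratio.
phi = (1 + sqrt(5))/2 = 1.618034
phi^2 = phi + 1 = 2.618034
k = 51
k * phi^2 = 51 * 2.618034 = 133.519733
b_51 = floor(k * phi^2) = 133 (check: a_51 + k = 82 + 51 = 133)

133


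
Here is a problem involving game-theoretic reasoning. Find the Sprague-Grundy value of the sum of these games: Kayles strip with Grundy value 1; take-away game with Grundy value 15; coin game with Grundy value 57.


By the Sprague-Grundy theorem, the Grundy value of a sum of games is the XOR of individual Grundy values.
Kayles strip: Grundy value = 1. Running XOR: 0 XOR 1 = 1
take-away game: Grundy value = 15. Running XOR: 1 XOR 15 = 14
coin game: Grundy value = 57. Running XOR: 14 XOR 57 = 55
The combined Grundy value is 55.

55


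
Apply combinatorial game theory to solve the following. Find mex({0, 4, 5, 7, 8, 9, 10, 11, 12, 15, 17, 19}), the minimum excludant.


Set = {0, 4, 5, 7, 8, 9, 10, 11, 12, 15, 17, 19}
0 is in the set.
1 is NOT in the set. This is the mex.
mex = 1

1


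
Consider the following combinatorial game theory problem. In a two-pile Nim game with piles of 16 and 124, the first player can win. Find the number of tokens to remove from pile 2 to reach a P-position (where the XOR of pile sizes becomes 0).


Piles: 16 and 124
Current XOR: 16 XOR 124 = 108 (non-zero, so this is an N-position).
To make the XOR zero, we need to find a move that balances the piles.
For pile 2 (size 124): target = 124 XOR 108 = 16
We reduce pile 2 from 124 to 16.
Tokens removed: 124 - 16 = 108
Verification: 16 XOR 16 = 0

108


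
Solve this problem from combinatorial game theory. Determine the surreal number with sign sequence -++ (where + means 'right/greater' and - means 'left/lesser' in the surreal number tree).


Sign expansion: -++
Rule: track bounds (lo, hi), initially (-inf, +inf). On '+', the current value becomes lo and we move to the simplest number in (value, hi): value + 1 if hi = +inf, otherwise the midpoint (value + hi)/2. On '-', the current value becomes hi and we move to value - 1 if lo = -inf, otherwise the midpoint (lo + value)/2.
Start at 0.
Step 1: sign = -, move left. Bounds: (-inf, 0). Value = -1
Step 2: sign = +, move right. Bounds: (-1, 0). Value = -1/2
Step 3: sign = +, move right. Bounds: (-1/2, 0). Value = -1/4
The surreal number with sign expansion -++ is -1/4.

-1/4


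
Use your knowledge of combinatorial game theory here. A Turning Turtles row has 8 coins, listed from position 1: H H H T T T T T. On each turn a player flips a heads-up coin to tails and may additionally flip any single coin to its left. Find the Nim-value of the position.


Coins: H H H T T T T T
Key fact: a single head at position k behaves exactly like a Nim heap of size k (turning it to T and optionally flipping a coin at j < k corresponds to moving the heap from k to j, or to 0), and heads combine as a disjunctive sum (two heads at the same place would cancel, matching j XOR j = 0). So the Nim-value is the XOR of the 1-indexed positions of the heads.
Face-up positions (1-indexed): [1, 2, 3]
XOR 0 with 1: 0 XOR 1 = 1
XOR 1 with 2: 1 XOR 2 = 3
XOR 3 with 3: 3 XOR 3 = 0
Nim-value = 0

0


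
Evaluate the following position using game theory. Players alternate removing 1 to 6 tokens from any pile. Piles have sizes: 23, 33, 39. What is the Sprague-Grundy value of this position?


Subtraction set: {1, 2, 3, 4, 5, 6}
For this subtraction set, G(n) = n mod 7 (period = max + 1 = 7).
Pile 1 (size 23): G(23) = 23 mod 7 = 2
Pile 2 (size 33): G(33) = 33 mod 7 = 5
Pile 3 (size 39): G(39) = 39 mod 7 = 4
Total Grundy value = XOR of all: 2 XOR 5 XOR 4 = 3

3


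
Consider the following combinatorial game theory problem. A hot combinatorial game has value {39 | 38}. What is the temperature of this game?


The game is {39 | 38}, a switch {a | b} with numbers a > b.
Cooling {a | b} by t gives {a - t | b + t}, which stops being hot when a - t = b + t, i.e. at t = (a - b)/2. So the temperature of a switch is (a - b)/2.
Temperature = (Left option - Right option) / 2
= (39 - (38)) / 2
= 1 / 2
= 1/2

1/2


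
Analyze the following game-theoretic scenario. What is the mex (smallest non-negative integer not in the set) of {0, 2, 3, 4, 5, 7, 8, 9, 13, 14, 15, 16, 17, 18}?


Set = {0, 2, 3, 4, 5, 7, 8, 9, 13, 14, 15, 16, 17, 18}
0 is in the set.
1 is NOT in the set. This is the mex.
mex = 1

1


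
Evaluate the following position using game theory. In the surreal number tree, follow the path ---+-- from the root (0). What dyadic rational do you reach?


Sign expansion: ---+--
Rule: track bounds (lo, hi), initially (-inf, +inf). On '+', the current value becomes lo and we move to the simplest number in (value, hi): value + 1 if hi = +inf, otherwise the midpoint (value + hi)/2. On '-', the current value becomes hi and we move to value - 1 if lo = -inf, otherwise the midpoint (lo + value)/2.
Start at 0.
Step 1: sign = -, move left. Bounds: (-inf, 0). Value = -1
Step 2: sign = -, move left. Bounds: (-inf, -1). Value = -2
Step 3: sign = -, move left. Bounds: (-inf, -2). Value = -3
Step 4: sign = +, move right. Bounds: (-3, -2). Value = -5/2
Step 5: sign = -, move left. Bounds: (-3, -5/2). Value = -11/4
Step 6: sign = -, move left. Bounds: (-3, -11/4). Value = -23/8
The surreal number with sign expansion ---+-- is -23/8.

-23/8


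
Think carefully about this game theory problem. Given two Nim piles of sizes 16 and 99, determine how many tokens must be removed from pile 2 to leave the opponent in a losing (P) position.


Piles: 16 and 99
Current XOR: 16 XOR 99 = 115 (non-zero, so this is an N-position).
To make the XOR zero, we need to find a move that balances the piles.
For pile 2 (size 99): target = 99 XOR 115 = 16
We reduce pile 2 from 99 to 16.
Tokens removed: 99 - 16 = 83
Verification: 16 XOR 16 = 0

83


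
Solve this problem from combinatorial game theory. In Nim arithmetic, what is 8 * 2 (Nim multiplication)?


Nim multiplication is bilinear over XOR: (u XOR v) * w = (u*w) XOR (v*w).
So we split each operand into its bit components and XOR the pairwise Nim products.
8 = 8 (as XOR of powers of 2).
2 = 2 (as XOR of powers of 2).
Using the standard Nim-product table on single bits:
  2*2 = 3,   2*4 = 8,   2*8 = 12,
  4*4 = 6,   4*8 = 11,  8*8 = 13,
and  1*x = x (identity), k*l = l*k (commutative).
Pairwise Nim products:
  8 * 2 = 12
XOR them: 12 = 12.
Result: 8 * 2 = 12 (in Nim).

12


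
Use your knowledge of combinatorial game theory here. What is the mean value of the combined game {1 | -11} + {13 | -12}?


G1 = {1 | -11}, G2 = {13 | -12}
Each is a switch {a | b} with numbers a > b; its mean value is (a + b)/2, and mean value is additive over game sums: m(G1 + G2) = m(G1) + m(G2).
Mean of G1 = (1 + (-11))/2 = -10/2 = -5
Mean of G2 = (13 + (-12))/2 = 1/2 = 1/2
Mean of G1 + G2 = -5 + 1/2 = -9/2

-9/2


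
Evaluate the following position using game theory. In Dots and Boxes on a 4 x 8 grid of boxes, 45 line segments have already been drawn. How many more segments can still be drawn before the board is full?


Grid: 4 x 8 boxes, i.e. 5 rows and 9 columns of dots.
Horizontal edges: (rows + 1) * cols = 5 * 8 = 40
Vertical edges: rows * (cols + 1) = 4 * 9 = 36
Total edges: 40 + 36 = 76
Edges drawn: 45
Remaining: 76 - 45 = 31

31


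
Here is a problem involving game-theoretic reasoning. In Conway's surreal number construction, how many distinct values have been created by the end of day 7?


Day 0: {|} = 0 is born. Count = 1.
Day n: the number of surreal numbers born by day n is 2^(n+1) - 1.
By day 0: 2^1 - 1 = 1
By day 1: 2^2 - 1 = 3
By day 2: 2^3 - 1 = 7
By day 3: 2^4 - 1 = 15
By day 4: 2^5 - 1 = 31
By day 5: 2^6 - 1 = 63
By day 6: 2^7 - 1 = 127
By day 7: 2^8 - 1 = 255
By day 7: 255 surreal numbers.

255


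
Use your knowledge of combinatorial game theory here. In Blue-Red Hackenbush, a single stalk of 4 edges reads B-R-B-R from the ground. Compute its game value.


Edges (from ground): B-R-B-R
By Berlekamp's sign-expansion rule, a Blue-Red Hackenbush stalk has the value of the surreal number whose sign sequence is the edge sequence with B -> + and R -> -.
Sign sequence: +-+-
Trace the sign expansion in the surreal number tree, starting from 0:
Edge 1: B (sign +) -> bounds (0, +inf), value = 1
Edge 2: R (sign -) -> bounds (0, 1), value = 1/2
Edge 3: B (sign +) -> bounds (1/2, 1), value = 3/4
Edge 4: R (sign -) -> bounds (1/2, 3/4), value = 5/8
Game value = 5/8

5/8


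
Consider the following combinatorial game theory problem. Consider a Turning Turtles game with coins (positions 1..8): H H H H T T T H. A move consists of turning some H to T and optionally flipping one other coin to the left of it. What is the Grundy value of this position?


Coins: H H H H T T T H
Key fact: a single head at position k behaves exactly like a Nim heap of size k (turning it to T and optionally flipping a coin at j < k corresponds to moving the heap from k to j, or to 0), and heads combine as a disjunctive sum (two heads at the same place would cancel, matching j XOR j = 0). So the Nim-value is the XOR of the 1-indexed positions of the heads.
Face-up positions (1-indexed): [1, 2, 3, 4, 8]
XOR 0 with 1: 0 XOR 1 = 1
XOR 1 with 2: 1 XOR 2 = 3
XOR 3 with 3: 3 XOR 3 = 0
XOR 0 with 4: 0 XOR 4 = 4
XOR 4 with 8: 4 XOR 8 = 12
Nim-value = 12

12


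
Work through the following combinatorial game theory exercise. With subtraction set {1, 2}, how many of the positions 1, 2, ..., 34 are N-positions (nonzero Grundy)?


Subtraction set S = {1, 2}, so G(n) = n mod 3.
G(n) = 0 when n is a multiple of 3.
Multiples of 3 in [1, 34]: 11
N-positions (nonzero Grundy) = 34 - 11 = 23

23


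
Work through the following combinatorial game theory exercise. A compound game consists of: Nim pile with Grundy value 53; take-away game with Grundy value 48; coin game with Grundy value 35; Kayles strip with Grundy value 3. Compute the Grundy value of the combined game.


By the Sprague-Grundy theorem, the Grundy value of a sum of games is the XOR of individual Grundy values.
Nim pile: Grundy value = 53. Running XOR: 0 XOR 53 = 53
take-away game: Grundy value = 48. Running XOR: 53 XOR 48 = 5
coin game: Grundy value = 35. Running XOR: 5 XOR 35 = 38
Kayles strip: Grundy value = 3. Running XOR: 38 XOR 3 = 37
The combined Grundy value is 37.

37


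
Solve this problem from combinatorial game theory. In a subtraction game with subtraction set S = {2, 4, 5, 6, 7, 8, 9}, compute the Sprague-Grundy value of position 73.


The subtraction set is S = {2, 4, 5, 6, 7, 8, 9}.
G(k) = mex{ G(k - s) : s in S, s <= k }. We compute iteratively: G(0) = 0.
G(1) = mex({}) = 0
G(2) = mex({0}) = 1
G(3) = mex({0}) = 1
G(4) = mex({0, 1}) = 2
G(5) = mex({0, 1}) = 2
G(6) = mex({0, 1, 2}) = 3
G(7) = mex({0, 1, 2}) = 3
G(8) = mex({0, 1, 2, 3}) = 4
G(9) = mex({0, 1, 2, 3}) = 4
G(10) = mex({0, 1, 2, 3, 4}) = 5
G(11) = mex({1, 2, 3, 4}) = 0
G(12) = mex({1, 2, 3, 4, 5}) = 0
G(13) = mex({0, 2, 3, 4}) = 1
G(14) = mex({0, 2, 3, 4, 5}) = 1
G(15) = mex({0, 1, 3, 4, 5}) = 2
G(16) = mex({0, 1, 3, 4, 5}) = 2
G(17) = mex({0, 1, 2, 4, 5}) = 3
G(18) = mex({0, 1, 2, 4, 5}) = 3
G(19) = mex({0, 1, 2, 3, 5}) = 4
Observe that G(11)..G(19) = 0, 0, 1, 1, 2, 2, 3, 3, 4 repeats G(0)..G(8) = 0, 0, 1, 1, 2, 2, 3, 3, 4.
For k >= max(S) = 9, G(k) is determined by the previous 9 values G(k-9)..G(k-1); a window of 9 consecutive values has recurred shifted by 11, so by induction G(k + 11) = G(k) for all k >= 0: the sequence is periodic from the start with period 11.
One period: G(0..10) = 0, 0, 1, 1, 2, 2, 3, 3, 4, 4, 5.
73 mod 11 = 7, so G(73) = G(7) = 3.

3


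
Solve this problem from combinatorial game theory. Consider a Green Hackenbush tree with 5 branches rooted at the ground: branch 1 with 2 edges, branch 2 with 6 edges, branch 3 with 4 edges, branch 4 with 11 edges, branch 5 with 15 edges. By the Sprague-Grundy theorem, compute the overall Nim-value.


The tree has 5 branches from the ground vertex.
In Green Hackenbush, the Nim-value of a simple path of length k is k.
Branch 1: length 2, Nim-value = 2
Branch 2: length 6, Nim-value = 6
Branch 3: length 4, Nim-value = 4
Branch 4: length 11, Nim-value = 11
Branch 5: length 15, Nim-value = 15
Total Nim-value = XOR of all branch values:
0 XOR 2 = 2
2 XOR 6 = 4
4 XOR 4 = 0
0 XOR 11 = 11
11 XOR 15 = 4
Nim-value of the tree = 4

4


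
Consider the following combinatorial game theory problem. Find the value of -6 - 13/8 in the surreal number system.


x = -6, y = 13/8
Converting to common denominator: 8
x = -48/8, y = 13/8
x - y = -6 - 13/8 = -61/8

-61/8


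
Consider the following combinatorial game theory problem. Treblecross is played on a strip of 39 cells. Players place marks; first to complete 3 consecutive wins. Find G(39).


Treblecross: place X on empty cells; 3-in-a-row wins.
Playing within two cells of an existing X lets the opponent win at once, so sensible play treats the cells i-2..i+2 around each X as dead. The player left with no safe cell loses, so this is a normal-play take-away game on strips of safe cells.
Placing X at cell i (0-indexed) of a strip of k safe cells leaves independent strips of sizes max(0, i-2) and max(0, k-i-3). Hence G(k) = mex{ G(max(0,i-2)) XOR G(max(0,k-i-3)) : 0 <= i < k }, with G(0) = 0.
G(1): splits (0,0):0^0=0 -> mex({0}) = 1
G(2): splits (0,0):0^0=0 -> mex({0}) = 1
G(3): splits (0,0):0^0=0 -> mex({0}) = 1
G(4): splits (0,1):0^1=1 (0,0):0^0=0 -> mex({0, 1}) = 2
G(5): splits (0,2):0^1=1 (0,1):0^1=1 (0,0):0^0=0 -> mex({0, 1}) = 2
G(6) = mex({1}) = 0
G(7) = mex({0, 1, 2}) = 3
G(8) = mex({0, 1, 2}) = 3
G(9) = mex({0, 2}) = 1
G(10) = mex({0, 2, 3}) = 1
G(11) = mex({0, 3}) = 1
G(12) = mex({1, 3}) = 0
G(13) = mex({0, 1, 2, 3}) = 4
G(14) = mex({0, 1, 2}) = 3
G(15) = mex({0, 1, 2}) = 3
G(16) = mex({0, 1, 2, 4}) = 3
G(17) = mex({0, 1, 3, 4}) = 2
G(18) = mex({0, 1, 3, 4}) = 2
G(19) = mex({0, 1, 3, 5}) = 2
G(20) = mex({0, 1, 2, 3, 5}) = 4
G(21) = mex({0, 1, 2, 3, 5}) = 4
G(22) = mex({1, 2, 6}) = 0
G(23) = mex({0, 1, 2, 3, 4, 6}) = 5
G(24) = mex({0, 1, 2, 3, 4}) = 5
G(25) = mex({0, 1, 3, 4, 7}) = 2
G(26) = mex({0, 1, 3, 4, 5, 7}) = 2
G(27) = mex({0, 1, 3, 5}) = 2
G(28) = mex({0, 1, 2, 5}) = 3
G(29) = mex({0, 1, 2, 4, 5, 6}) = 3
G(30) = mex({1, 2, 4, 6}) = 0
G(31) = mex({0, 1, 2, 3, 4, 6}) = 5
G(32) = mex({1, 2, 3, 4, 7}) = 0
G(33) = mex({0, 3, 7}) = 1
G(34) = mex({0, 2, 3, 5, 7}) = 1
G(35) = mex({0, 2, 3, 5, 6}) = 1
G(36) = mex({0, 1, 2, 5, 6}) = 3
G(37) = mex({0, 1, 2, 4, 5, 6}) = 3
G(38) = mex({0, 1, 2, 4}) = 3
G(39) = mex({0, 1, 2, 3, 4, 7}) = 5
Therefore G(39) = 5.

5


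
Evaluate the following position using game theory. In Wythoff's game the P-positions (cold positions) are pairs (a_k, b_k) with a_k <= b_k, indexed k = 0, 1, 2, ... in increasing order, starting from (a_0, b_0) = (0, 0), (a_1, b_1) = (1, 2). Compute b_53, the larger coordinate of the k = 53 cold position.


By Wythoff's theorem, a_k = floor(k * phi) and b_k = floor(k * phi^2) = a_k + k, where phi = (1 + sqrt(5))/2 is the golden ratio.
phi = (1 + sqrt(5))/2 = 1.618034
phi^2 = phi + 1 = 2.618034
k = 53
k * phi^2 = 53 * 2.618034 = 138.755801
b_53 = floor(k * phi^2) = 138 (check: a_53 + k = 85 + 53 = 138)

138


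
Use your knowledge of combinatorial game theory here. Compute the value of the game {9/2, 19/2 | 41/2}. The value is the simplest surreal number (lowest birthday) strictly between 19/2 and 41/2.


Left options: {9/2, 19/2}, max = 19/2
Right options: {41/2}, min = 41/2
All options are numbers and max(Left) < min(Right), so by the simplicity theorem the value is the simplest (earliest-born) number strictly between 19/2 and 41/2.
Integers 10 through 20 all lie strictly between 19/2 and 41/2.
Among integers, the simplest (lowest birthday = smallest |n|; 0 is born on day 0, +-n on day n) is 10.
No non-integer in the interval can be simpler: if x is a non-integer in the interval, then floor(x) or ceil(x) also lies in the interval (the interval contains an integer), and both are proper prefixes of x's sign expansion, i.e. born earlier. So the game value is 10.
Game value = 10

10


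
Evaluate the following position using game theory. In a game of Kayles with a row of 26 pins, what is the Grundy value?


Kayles: a move removes 1 or 2 adjacent pins from a contiguous row.
Removing pins from a row of k leaves two independent rows (a, b) with a + b = k - 1 (one pin) or a + b = k - 2 (two pins); an end removal gives a = 0.
By Sprague-Grundy, G(k) = mex{ G(a) XOR G(b) } over all these splits. G(0) = 0.
G(1): splits (0,0):0^0=0 -> mex({0}) = 1
G(2): splits (0,1):0^1=1 (0,0):0^0=0 -> mex({0, 1}) = 2
G(3): splits (0,2):0^2=2 (1,1):1^1=0 (0,1):0^1=1 -> mex({0, 1, 2}) = 3
G(4): splits (0,3):0^3=3 (1,2):1^2=3 (0,2):0^2=2 (1,1):1^1=0 -> mex({0, 2, 3}) = 1
G(5): splits (0,4):0^1=1 (1,3):1^3=2 (2,2):2^2=0 (0,3):0^3=3 (1,2):1^2=3 -> mex({0, 1, 2, 3}) = 4
G(6) = mex({0, 1, 2, 4}) = 3
G(7) = mex({0, 1, 3, 4, 5}) = 2
G(8) = mex({0, 2, 3, 5, 6}) = 1
G(9) = mex({0, 1, 2, 3, 6, 7}) = 4
G(10) = mex({0, 1, 3, 4, 5, 7}) = 2
G(11) = mex({0, 1, 2, 3, 4, 5}) = 6
G(12) = mex({0, 1, 2, 3, 5, 6, 7}) = 4
G(13) = mex({0, 2, 3, 4, 6, 7}) = 1
G(14) = mex({0, 1, 4, 5, 6, 7}) = 2
G(15) = mex({0, 1, 2, 3, 4, 5, 6}) = 7
G(16) = mex({0, 2, 3, 5, 6, 7}) = 1
G(17) = mex({0, 1, 2, 3, 5, 6, 7}) = 4
G(18) = mex({0, 1, 2, 4, 5, 6}) = 3
G(19) = mex({0, 1, 3, 4, 5, 7}) = 2
G(20) = mex({0, 2, 3, 4, 5, 6, 7}) = 1
G(21) = mex({0, 1, 2, 3, 5, 6, 7}) = 4
G(22) = mex({0, 1, 2, 3, 4, 5, 7}) = 6
G(23) = mex({0, 1, 2, 3, 4, 5, 6}) = 7
G(24) = mex({0, 1, 2, 3, 5, 6, 7}) = 4
G(25) = mex({0, 2, 3, 4, 6, 7}) = 1
G(26) = mex({0, 1, 3, 4, 5, 6, 7}) = 2
Therefore G(26) = 2.

2


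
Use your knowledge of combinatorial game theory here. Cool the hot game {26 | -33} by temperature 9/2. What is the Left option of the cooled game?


Original game: {26 | -33} (a switch {a | b} with a > b).
Cooling by t (for t below the temperature (a - b)/2 = 59/2) taxes each move by t: {a | b} cooled by t is {a - t | b + t}.
Cooling amount: t = 9/2
Cooled Left option: 26 - 9/2 = 43/2
Cooled Right option: -33 + 9/2 = -57/2
Cooled game: {43/2 | -57/2}
Left option = 43/2

43/2


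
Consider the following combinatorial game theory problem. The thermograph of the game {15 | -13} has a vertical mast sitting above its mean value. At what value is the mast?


Game = {15 | -13}, a switch {a | b} with numbers a > b.
Its thermograph has left wall a - t and right wall b + t, which meet at t = (a - b)/2, where both equal (a + b)/2. So the mast (mean value) is at (a + b)/2.
Mean = (15 + (-13))/2 = 2/2 = 1

1


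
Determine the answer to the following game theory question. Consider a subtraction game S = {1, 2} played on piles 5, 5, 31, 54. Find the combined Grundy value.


Subtraction set: {1, 2}
For this subtraction set, G(n) = n mod 3 (period = max + 1 = 3).
Pile 1 (size 5): G(5) = 5 mod 3 = 2
Pile 2 (size 5): G(5) = 5 mod 3 = 2
Pile 3 (size 31): G(31) = 31 mod 3 = 1
Pile 4 (size 54): G(54) = 54 mod 3 = 0
Total Grundy value = XOR of all: 2 XOR 2 XOR 1 XOR 0 = 1

1


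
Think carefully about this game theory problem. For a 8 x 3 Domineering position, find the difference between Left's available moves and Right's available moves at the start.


Board is 8 x 3 (rows x cols).
Left (vertical) placements: (rows-1) * cols = 7 * 3 = 21
Right (horizontal) placements: rows * (cols-1) = 8 * 2 = 16
Advantage = Left - Right = 21 - 16 = 5

5
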